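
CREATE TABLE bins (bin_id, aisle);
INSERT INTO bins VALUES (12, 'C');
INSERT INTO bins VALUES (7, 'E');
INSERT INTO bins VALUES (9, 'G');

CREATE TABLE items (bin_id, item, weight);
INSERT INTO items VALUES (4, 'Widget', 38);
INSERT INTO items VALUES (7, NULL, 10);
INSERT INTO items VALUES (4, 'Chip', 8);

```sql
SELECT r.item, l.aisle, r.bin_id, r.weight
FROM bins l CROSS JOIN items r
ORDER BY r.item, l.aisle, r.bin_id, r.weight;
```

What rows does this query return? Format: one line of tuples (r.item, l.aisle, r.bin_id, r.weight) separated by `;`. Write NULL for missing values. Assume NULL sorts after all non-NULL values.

(Chip, C, 4, 8); (Chip, E, 4, 8); (Chip, G, 4, 8); (Widget, C, 4, 38); (Widget, E, 4, 38); (Widget, G, 4, 38); (NULL, C, 7, 10); (NULL, E, 7, 10); (NULL, G, 7, 10)

CROSS JOIN pairs every row of `bins` with every row of `items`: 3 × 3 = 9 rows.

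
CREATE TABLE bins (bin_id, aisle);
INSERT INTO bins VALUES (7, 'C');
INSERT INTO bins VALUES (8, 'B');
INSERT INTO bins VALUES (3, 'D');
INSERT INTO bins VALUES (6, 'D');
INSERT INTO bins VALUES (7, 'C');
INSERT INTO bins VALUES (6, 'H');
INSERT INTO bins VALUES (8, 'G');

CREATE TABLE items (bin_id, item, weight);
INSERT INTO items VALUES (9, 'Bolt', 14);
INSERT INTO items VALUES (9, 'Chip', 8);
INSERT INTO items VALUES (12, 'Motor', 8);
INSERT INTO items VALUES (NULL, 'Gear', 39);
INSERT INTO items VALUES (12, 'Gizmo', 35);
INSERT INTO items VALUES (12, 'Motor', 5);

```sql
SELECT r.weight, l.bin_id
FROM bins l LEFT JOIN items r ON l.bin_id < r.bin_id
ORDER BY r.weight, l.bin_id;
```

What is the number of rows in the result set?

35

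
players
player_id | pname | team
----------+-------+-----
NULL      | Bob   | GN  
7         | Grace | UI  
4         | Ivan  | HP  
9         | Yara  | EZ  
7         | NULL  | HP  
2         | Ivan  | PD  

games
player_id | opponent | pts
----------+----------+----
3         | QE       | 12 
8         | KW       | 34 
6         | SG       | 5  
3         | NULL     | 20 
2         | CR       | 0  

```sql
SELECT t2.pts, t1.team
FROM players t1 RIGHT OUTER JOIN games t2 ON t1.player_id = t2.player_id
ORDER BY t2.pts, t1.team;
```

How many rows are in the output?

5

RIGHT JOIN keeps every row from `games`; unmatched rows get NULL for `players`'s columns.
Matching on t1.player_id = t2.player_id. A NULL in a compared column never satisfies the condition.
- player_id=NULL: no matching t2 row.
- player_id=7: no matching t2 row.
- player_id=4: no matching t2 row.
- player_id=9: no matching t2 row.
- player_id=7: no matching t2 row.
- player_id=2: 1 matching t2 row(s), so 1 row(s) emitted.
- 4 row(s) from t2 found no t1 partner → padded with NULL.
Total: 1 matched + 4 padded = 5 rows.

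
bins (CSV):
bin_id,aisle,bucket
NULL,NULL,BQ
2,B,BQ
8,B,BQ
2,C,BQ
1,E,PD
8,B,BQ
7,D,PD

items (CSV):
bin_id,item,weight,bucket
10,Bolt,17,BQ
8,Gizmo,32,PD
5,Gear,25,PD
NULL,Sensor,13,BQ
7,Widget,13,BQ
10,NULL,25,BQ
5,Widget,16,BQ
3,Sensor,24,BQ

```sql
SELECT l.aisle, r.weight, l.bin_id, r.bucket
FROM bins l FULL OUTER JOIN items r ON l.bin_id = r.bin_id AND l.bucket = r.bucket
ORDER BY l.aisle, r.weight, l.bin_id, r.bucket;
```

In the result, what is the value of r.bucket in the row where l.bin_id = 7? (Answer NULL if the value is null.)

NULL

FULL OUTER JOIN keeps every row from both sides; unmatched rows get NULL for the other side's columns.
Matching on l.bin_id = r.bin_id AND l.bucket = r.bucket. A NULL in a compared column never satisfies the condition.
Matched pairs: 0; unmatched l rows kept: 7; unmatched r rows kept: 8.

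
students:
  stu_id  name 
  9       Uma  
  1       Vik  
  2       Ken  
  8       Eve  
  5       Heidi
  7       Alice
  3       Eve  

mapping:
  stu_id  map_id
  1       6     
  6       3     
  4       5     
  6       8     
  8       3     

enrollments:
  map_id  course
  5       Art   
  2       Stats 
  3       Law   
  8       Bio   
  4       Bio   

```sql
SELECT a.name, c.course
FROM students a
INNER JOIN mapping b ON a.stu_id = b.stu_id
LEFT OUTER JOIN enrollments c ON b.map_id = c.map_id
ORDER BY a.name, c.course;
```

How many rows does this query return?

2

Step 1 — a INNER JOIN b on stu_id → 2 row(s).
Then LEFT JOIN `enrollments c` on map_id: each of those 2 rows is kept; rows whose b.map_id has no match in c get NULL for c's columns.
Result: 2 row(s).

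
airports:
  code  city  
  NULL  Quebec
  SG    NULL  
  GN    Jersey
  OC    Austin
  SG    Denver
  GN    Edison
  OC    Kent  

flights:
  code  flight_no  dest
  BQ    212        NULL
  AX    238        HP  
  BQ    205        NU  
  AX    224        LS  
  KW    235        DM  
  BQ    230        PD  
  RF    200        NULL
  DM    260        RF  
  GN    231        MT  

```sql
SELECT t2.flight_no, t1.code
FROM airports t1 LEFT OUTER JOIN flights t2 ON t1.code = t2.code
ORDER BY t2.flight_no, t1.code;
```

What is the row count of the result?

7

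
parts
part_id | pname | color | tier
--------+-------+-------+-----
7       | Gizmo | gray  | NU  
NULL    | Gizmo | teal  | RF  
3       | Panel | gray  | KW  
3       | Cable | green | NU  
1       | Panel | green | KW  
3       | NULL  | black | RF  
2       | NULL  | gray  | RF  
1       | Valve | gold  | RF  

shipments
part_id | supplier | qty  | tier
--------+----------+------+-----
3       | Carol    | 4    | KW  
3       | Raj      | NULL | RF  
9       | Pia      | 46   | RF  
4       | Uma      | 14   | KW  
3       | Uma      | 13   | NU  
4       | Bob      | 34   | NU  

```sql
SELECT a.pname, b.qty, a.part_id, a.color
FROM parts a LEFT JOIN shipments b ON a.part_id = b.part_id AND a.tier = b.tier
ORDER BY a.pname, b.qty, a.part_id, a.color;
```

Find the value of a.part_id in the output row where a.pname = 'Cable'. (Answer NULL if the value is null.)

LEFT JOIN keeps every row from `parts`; unmatched rows get NULL for `shipments`'s columns.
Matching on a.part_id = b.part_id AND a.tier = b.tier. A NULL in a compared column never satisfies the condition.
- a[0] part_id=7, tier=NU → no match; kept with NULLs on the b side.
- a[1] part_id=NULL, tier=RF → no match; kept with NULLs on the b side.
- a[2] part_id=3, tier=KW → 1 match(es) in b → 1 row(s).
- a[3] part_id=3, tier=NU → 1 match(es) in b → 1 row(s).
- a[4] part_id=1, tier=KW → no match; kept with NULLs on the b side.
- a[5] part_id=3, tier=RF → 1 match(es) in b → 1 row(s).
- a[6] part_id=2, tier=RF → no match; kept with NULLs on the b side.
- a[7] part_id=1, tier=RF → no match; kept with NULLs on the b side.

3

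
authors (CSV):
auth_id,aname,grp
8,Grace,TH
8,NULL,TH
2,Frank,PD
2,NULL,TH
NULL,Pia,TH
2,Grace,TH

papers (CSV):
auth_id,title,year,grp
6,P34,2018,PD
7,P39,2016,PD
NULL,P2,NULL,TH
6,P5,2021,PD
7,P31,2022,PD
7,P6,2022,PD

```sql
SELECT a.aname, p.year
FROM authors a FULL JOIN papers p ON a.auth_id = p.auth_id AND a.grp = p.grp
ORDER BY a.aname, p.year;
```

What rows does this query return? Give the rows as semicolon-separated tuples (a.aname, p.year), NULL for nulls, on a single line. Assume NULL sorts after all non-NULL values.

FULL OUTER JOIN keeps every row from both sides; unmatched rows get NULL for the other side's columns.
Matching on a.auth_id = p.auth_id AND a.grp = p.grp. A NULL in a compared column never satisfies the condition.
- a (auth_id=8, grp=TH) has no partner → padded with NULL.
- a (auth_id=8, grp=TH) has no partner → padded with NULL.
- a (auth_id=2, grp=PD) has no partner → padded with NULL.
- a (auth_id=2, grp=TH) has no partner → padded with NULL.
- a (auth_id=NULL, grp=TH) has no partner → padded with NULL.
- a (auth_id=2, grp=TH) has no partner → padded with NULL.
- 6 p row(s) had no a match → kept, a columns NULL.

(Frank, NULL); (Grace, NULL); (Grace, NULL); (Pia, NULL); (NULL, 2016); (NULL, 2018); (NULL, 2021); (NULL, 2022); (NULL, 2022); (NULL, NULL); (NULL, NULL); (NULL, NULL)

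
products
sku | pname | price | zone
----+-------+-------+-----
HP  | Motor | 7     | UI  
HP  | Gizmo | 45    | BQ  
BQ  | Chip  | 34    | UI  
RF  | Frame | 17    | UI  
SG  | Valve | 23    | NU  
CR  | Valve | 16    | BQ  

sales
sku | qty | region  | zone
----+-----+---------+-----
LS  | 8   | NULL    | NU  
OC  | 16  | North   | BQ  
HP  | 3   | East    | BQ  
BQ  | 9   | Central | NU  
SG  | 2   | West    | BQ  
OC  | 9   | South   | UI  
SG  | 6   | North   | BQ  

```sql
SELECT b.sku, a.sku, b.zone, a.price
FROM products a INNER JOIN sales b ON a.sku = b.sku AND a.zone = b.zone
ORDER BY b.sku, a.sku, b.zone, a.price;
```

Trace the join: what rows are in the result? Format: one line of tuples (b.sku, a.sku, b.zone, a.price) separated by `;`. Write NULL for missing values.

(HP, HP, BQ, 45)

INNER JOIN keeps only pairs where the ON condition holds.
Matching on a.sku = b.sku AND a.zone = b.zone.
Matched pairs: 1.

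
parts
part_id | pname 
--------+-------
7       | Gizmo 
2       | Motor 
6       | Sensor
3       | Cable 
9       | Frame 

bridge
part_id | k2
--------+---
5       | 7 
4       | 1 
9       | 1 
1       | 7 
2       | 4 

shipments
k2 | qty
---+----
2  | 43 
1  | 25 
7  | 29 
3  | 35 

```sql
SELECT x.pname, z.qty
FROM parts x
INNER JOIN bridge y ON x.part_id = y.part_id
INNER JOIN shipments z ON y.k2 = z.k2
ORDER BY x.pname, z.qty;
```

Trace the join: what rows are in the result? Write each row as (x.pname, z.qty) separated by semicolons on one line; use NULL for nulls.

(Frame, 25)

Evaluate left to right. First `parts x INNER JOIN bridge y` on part_id: 2 row(s).
Then INNER JOIN `shipments z` on k2: keep only rows whose y.k2 appears in z.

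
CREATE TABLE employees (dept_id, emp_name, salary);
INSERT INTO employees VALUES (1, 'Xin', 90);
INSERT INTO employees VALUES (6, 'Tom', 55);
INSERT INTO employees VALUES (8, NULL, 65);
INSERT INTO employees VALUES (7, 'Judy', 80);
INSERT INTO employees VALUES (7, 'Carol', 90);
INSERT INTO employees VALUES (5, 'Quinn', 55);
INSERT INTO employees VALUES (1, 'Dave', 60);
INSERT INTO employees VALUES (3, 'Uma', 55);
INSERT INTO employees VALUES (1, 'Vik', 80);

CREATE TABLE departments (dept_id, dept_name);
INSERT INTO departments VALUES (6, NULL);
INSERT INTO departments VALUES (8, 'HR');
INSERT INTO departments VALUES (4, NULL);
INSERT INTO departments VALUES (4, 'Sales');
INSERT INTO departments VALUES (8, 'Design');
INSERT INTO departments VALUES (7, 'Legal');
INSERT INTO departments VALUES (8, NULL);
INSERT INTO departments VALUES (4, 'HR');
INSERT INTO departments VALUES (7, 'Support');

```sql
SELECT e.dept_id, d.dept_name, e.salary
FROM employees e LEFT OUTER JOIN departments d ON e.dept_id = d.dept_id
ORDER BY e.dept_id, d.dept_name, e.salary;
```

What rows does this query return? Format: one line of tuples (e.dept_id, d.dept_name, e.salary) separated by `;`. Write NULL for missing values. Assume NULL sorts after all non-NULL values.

(1, NULL, 60); (1, NULL, 80); (1, NULL, 90); (3, NULL, 55); (5, NULL, 55); (6, NULL, 55); (7, Legal, 80); (7, Legal, 90); (7, Support, 80); (7, Support, 90); (8, Design, 65); (8, HR, 65); (8, NULL, 65)

LEFT JOIN keeps every row from `employees`; unmatched rows get NULL for `departments`'s columns.
Matching on e.dept_id = d.dept_id.
- e row (dept_id=1): no match → kept, d columns NULL.
- e row (dept_id=6): matches 1 d row(s) → 1 output row(s).
- e row (dept_id=8): matches 3 d row(s) → 3 output row(s).
- e row (dept_id=7): matches 2 d row(s) → 2 output row(s).
- e row (dept_id=7): matches 2 d row(s) → 2 output row(s).
- e row (dept_id=5): no match → kept, d columns NULL.
- e row (dept_id=1): no match → kept, d columns NULL.
- e row (dept_id=3): no match → kept, d columns NULL.
- e row (dept_id=1): no match → kept, d columns NULL.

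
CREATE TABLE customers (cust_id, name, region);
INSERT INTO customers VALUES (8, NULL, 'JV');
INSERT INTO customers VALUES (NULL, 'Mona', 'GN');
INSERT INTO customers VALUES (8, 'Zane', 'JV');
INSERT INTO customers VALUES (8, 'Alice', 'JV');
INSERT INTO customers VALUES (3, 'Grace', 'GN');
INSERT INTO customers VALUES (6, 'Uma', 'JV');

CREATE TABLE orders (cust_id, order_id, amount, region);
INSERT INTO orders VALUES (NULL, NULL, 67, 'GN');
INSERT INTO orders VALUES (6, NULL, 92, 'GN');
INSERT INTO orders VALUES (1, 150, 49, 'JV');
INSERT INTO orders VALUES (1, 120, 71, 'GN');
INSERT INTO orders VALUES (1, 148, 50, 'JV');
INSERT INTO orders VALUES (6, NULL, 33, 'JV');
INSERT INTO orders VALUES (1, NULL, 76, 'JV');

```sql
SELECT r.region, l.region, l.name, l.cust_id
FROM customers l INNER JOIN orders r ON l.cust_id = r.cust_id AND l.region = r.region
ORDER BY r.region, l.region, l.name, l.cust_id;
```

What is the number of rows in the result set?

INNER JOIN keeps only pairs where the ON condition holds.
Matching on l.cust_id = r.cust_id AND l.region = r.region. A NULL in a compared column never satisfies the condition.
- l[0] cust_id=8, region=JV → no match; dropped.
- l[1] cust_id=NULL, region=GN → no match; dropped.
- l[2] cust_id=8, region=JV → no match; dropped.
- l[3] cust_id=8, region=JV → no match; dropped.
- l[4] cust_id=3, region=GN → no match; dropped.
- l[5] cust_id=6, region=JV → 1 match(es) in r → 1 row(s).
Total: 1 rows.

1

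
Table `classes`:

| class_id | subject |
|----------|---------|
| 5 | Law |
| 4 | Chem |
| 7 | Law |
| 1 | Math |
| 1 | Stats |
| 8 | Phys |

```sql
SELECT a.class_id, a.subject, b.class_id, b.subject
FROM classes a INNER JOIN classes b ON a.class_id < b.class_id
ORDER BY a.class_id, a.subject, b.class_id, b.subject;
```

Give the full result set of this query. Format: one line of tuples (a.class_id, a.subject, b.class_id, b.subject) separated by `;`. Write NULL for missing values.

INNER JOIN keeps only pairs where the ON condition holds.
Matching on a.class_id < b.class_id.
- a (class_id=5) pairs with 2 row(s) of b.
- a (class_id=4) pairs with 3 row(s) of b.
- a (class_id=7) pairs with 1 row(s) of b.
- a (class_id=1) pairs with 4 row(s) of b.
- a (class_id=1) pairs with 4 row(s) of b.
- a (class_id=8) has no partner → excluded.

(1, Math, 4, Chem); (1, Math, 5, Law); (1, Math, 7, Law); (1, Math, 8, Phys); (1, Stats, 4, Chem); (1, Stats, 5, Law); (1, Stats, 7, Law); (1, Stats, 8, Phys); (4, Chem, 5, Law); (4, Chem, 7, Law); (4, Chem, 8, Phys); (5, Law, 7, Law); (5, Law, 8, Phys); (7, Law, 8, Phys)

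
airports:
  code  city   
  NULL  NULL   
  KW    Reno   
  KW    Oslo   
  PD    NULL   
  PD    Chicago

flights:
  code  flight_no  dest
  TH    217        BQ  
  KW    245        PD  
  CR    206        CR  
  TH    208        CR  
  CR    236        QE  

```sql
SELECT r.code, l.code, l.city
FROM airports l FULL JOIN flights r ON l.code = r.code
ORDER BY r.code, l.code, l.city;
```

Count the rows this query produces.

9

FULL OUTER JOIN keeps every row from both sides; unmatched rows get NULL for the other side's columns.
Matching on l.code = r.code. A NULL in a compared column never satisfies the condition.
Matched pairs: 2; unmatched l rows kept: 3; unmatched r rows kept: 4.
Total: 2 matched + 7 padded = 9 rows.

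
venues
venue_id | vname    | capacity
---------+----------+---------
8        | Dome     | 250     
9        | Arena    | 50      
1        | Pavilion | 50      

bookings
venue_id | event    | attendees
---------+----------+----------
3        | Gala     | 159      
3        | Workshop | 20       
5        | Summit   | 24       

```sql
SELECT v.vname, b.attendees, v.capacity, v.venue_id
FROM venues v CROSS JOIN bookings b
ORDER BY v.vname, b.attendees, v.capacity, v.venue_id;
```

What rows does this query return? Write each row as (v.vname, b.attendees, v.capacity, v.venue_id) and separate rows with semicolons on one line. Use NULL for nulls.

(Arena, 20, 50, 9); (Arena, 24, 50, 9); (Arena, 159, 50, 9); (Dome, 20, 250, 8); (Dome, 24, 250, 8); (Dome, 159, 250, 8); (Pavilion, 20, 50, 1); (Pavilion, 24, 50, 1); (Pavilion, 159, 50, 1)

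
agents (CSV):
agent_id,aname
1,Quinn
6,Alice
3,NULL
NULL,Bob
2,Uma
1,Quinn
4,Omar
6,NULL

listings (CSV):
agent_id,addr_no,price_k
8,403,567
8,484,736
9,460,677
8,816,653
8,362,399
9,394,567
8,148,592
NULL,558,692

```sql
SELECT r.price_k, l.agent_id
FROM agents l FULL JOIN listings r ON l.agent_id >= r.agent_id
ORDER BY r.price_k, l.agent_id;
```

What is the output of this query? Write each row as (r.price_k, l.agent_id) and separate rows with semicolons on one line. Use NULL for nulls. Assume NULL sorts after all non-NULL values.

(399, NULL); (567, NULL); (567, NULL); (592, NULL); (653, NULL); (677, NULL); (692, NULL); (736, NULL); (NULL, 1); (NULL, 1); (NULL, 2); (NULL, 3); (NULL, 4); (NULL, 6); (NULL, 6); (NULL, NULL)

FULL OUTER JOIN keeps every row from both sides; unmatched rows get NULL for the other side's columns.
Matching on l.agent_id >= r.agent_id. A NULL in a compared column never satisfies the condition.
- l row (agent_id=1): no match → kept, r columns NULL.
- l row (agent_id=6): no match → kept, r columns NULL.
- l row (agent_id=3): no match → kept, r columns NULL.
- l row (agent_id=NULL): no match → kept, r columns NULL.
- l row (agent_id=2): no match → kept, r columns NULL.
- l row (agent_id=1): no match → kept, r columns NULL.
- l row (agent_id=4): no match → kept, r columns NULL.
- l row (agent_id=6): no match → kept, r columns NULL.
- 8 r row(s) had no l match → kept, l columns NULL.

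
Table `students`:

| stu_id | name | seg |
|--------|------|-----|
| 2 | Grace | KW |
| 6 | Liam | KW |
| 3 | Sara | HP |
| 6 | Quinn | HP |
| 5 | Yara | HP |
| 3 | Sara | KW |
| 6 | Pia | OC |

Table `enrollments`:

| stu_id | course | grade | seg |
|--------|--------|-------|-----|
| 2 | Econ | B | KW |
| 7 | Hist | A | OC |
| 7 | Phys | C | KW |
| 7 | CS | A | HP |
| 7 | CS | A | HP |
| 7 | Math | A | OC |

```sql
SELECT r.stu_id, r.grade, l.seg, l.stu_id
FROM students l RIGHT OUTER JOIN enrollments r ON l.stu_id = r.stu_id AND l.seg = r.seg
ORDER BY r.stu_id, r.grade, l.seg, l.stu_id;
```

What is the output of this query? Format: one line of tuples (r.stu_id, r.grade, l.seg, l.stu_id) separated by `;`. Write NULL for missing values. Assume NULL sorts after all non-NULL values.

RIGHT JOIN keeps every row from `enrollments`; unmatched rows get NULL for `students`'s columns.
Matching on l.stu_id = r.stu_id AND l.seg = r.seg.
Matched pairs: 1; unmatched r rows kept: 5.

(2, B, KW, 2); (7, A, NULL, NULL); (7, A, NULL, NULL); (7, A, NULL, NULL); (7, A, NULL, NULL); (7, C, NULL, NULL)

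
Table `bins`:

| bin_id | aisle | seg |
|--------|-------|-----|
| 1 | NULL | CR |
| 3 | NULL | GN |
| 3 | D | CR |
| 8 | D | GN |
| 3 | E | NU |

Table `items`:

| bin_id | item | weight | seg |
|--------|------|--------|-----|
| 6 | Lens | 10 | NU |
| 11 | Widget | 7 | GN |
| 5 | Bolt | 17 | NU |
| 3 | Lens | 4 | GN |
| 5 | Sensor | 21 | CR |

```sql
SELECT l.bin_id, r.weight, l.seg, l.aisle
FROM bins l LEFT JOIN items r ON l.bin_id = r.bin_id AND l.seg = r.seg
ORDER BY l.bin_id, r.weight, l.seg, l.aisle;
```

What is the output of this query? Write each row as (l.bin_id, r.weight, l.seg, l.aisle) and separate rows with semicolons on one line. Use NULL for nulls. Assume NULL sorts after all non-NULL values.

LEFT JOIN keeps every row from `bins`; unmatched rows get NULL for `items`'s columns.
Matching on l.bin_id = r.bin_id AND l.seg = r.seg.
Matched pairs: 1; unmatched l rows kept: 4.

(1, NULL, CR, NULL); (3, 4, GN, NULL); (3, NULL, CR, D); (3, NULL, NU, E); (8, NULL, GN, D)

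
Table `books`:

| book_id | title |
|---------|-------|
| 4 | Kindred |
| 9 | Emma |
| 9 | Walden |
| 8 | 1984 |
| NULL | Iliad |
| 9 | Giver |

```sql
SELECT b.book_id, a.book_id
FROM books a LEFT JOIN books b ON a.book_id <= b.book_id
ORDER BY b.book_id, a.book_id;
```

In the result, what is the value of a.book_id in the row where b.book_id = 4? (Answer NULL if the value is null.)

4

LEFT JOIN keeps every row from `books a`; unmatched rows get NULL for `books b`'s columns.
Matching on a.book_id <= b.book_id. A NULL in a compared column never satisfies the condition.
- book_id=4: 5 matching b row(s), so 5 row(s) emitted.
- book_id=9: 3 matching b row(s), so 3 row(s) emitted.
- book_id=9: 3 matching b row(s), so 3 row(s) emitted.
- book_id=8: 4 matching b row(s), so 4 row(s) emitted.
- book_id=NULL: no b row matches, row kept with b columns NULL.
- book_id=9: 3 matching b row(s), so 3 row(s) emitted.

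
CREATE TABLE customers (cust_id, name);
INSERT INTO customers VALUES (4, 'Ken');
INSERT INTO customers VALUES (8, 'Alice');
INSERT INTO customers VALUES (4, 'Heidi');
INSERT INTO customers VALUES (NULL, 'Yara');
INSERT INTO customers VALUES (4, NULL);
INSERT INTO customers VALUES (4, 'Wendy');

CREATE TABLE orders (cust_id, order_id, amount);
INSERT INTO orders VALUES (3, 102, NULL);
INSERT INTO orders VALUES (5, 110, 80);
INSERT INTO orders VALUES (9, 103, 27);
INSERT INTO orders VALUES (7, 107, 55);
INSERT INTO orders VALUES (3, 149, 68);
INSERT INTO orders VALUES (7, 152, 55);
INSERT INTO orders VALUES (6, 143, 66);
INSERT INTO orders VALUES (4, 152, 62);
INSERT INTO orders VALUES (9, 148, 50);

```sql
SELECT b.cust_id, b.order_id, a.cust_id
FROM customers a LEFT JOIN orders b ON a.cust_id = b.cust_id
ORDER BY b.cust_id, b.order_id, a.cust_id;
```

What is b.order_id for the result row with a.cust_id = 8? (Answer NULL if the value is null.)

LEFT JOIN keeps every row from `customers`; unmatched rows get NULL for `orders`'s columns.
Matching on a.cust_id = b.cust_id. A NULL in a compared column never satisfies the condition.
- cust_id=4: 1 matching b row(s), so 1 row(s) emitted.
- cust_id=8: no b row matches, row kept with b columns NULL.
- cust_id=4: 1 matching b row(s), so 1 row(s) emitted.
- cust_id=NULL: no b row matches, row kept with b columns NULL.
- cust_id=4: 1 matching b row(s), so 1 row(s) emitted.
- cust_id=4: 1 matching b row(s), so 1 row(s) emitted.

NULL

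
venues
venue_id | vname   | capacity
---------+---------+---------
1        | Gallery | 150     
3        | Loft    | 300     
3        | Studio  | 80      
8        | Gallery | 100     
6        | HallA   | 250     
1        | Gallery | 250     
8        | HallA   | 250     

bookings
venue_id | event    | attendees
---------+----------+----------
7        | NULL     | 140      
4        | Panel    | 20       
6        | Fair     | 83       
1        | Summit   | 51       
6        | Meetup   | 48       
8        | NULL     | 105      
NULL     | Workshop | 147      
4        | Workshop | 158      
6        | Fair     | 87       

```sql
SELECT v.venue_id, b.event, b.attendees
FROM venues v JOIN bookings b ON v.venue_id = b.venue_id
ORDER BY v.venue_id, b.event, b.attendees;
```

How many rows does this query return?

INNER JOIN keeps only pairs where the ON condition holds.
Matching on v.venue_id = b.venue_id. A NULL in a compared column never satisfies the condition.
- venue_id=1: 1 matching b row(s), so 1 row(s) emitted.
- venue_id=3: no matching b row, dropped.
- venue_id=3: no matching b row, dropped.
- venue_id=8: 1 matching b row(s), so 1 row(s) emitted.
- venue_id=6: 3 matching b row(s), so 3 row(s) emitted.
- venue_id=1: 1 matching b row(s), so 1 row(s) emitted.
- venue_id=8: 1 matching b row(s), so 1 row(s) emitted.
Total: 7 rows.

7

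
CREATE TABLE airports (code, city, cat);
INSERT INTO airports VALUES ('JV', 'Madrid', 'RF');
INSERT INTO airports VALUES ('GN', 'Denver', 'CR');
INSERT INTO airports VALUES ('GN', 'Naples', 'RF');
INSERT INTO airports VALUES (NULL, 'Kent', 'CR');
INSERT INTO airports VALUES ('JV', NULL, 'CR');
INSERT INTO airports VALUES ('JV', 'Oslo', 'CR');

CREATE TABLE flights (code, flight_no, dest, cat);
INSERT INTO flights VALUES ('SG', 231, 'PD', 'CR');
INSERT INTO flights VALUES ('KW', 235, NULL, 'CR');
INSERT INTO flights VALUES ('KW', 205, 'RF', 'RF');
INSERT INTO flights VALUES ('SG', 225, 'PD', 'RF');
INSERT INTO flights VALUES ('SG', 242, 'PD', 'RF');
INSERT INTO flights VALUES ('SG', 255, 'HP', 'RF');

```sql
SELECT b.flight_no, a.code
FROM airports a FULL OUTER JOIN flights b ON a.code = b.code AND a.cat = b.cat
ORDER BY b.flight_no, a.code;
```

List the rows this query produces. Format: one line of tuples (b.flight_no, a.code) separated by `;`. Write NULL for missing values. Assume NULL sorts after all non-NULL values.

FULL OUTER JOIN keeps every row from both sides; unmatched rows get NULL for the other side's columns.
Matching on a.code = b.code AND a.cat = b.cat. A NULL in a compared column never satisfies the condition.
- a[0] code=JV, cat=RF → no match; kept with NULLs on the b side.
- a[1] code=GN, cat=CR → no match; kept with NULLs on the b side.
- a[2] code=GN, cat=RF → no match; kept with NULLs on the b side.
- a[3] code=NULL, cat=CR → no match; kept with NULLs on the b side.
- a[4] code=JV, cat=CR → no match; kept with NULLs on the b side.
- a[5] code=JV, cat=CR → no match; kept with NULLs on the b side.
- plus 6 unmatched b row(s), each kept with NULL a columns.

(205, NULL); (225, NULL); (231, NULL); (235, NULL); (242, NULL); (255, NULL); (NULL, GN); (NULL, GN); (NULL, JV); (NULL, JV); (NULL, JV); (NULL, NULL)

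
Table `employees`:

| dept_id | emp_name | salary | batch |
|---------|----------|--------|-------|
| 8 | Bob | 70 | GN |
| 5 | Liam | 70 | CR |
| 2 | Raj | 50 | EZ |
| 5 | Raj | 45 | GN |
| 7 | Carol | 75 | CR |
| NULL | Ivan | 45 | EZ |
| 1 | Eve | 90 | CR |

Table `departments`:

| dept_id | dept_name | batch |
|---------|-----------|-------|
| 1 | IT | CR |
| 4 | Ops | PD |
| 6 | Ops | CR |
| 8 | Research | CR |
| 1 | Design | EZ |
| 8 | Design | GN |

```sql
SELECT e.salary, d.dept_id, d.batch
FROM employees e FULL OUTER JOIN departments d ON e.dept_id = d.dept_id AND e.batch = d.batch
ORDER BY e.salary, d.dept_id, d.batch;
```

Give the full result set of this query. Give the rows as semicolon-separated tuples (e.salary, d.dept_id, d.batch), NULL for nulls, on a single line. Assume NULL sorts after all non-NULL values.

(45, NULL, NULL); (45, NULL, NULL); (50, NULL, NULL); (70, 8, GN); (70, NULL, NULL); (75, NULL, NULL); (90, 1, CR); (NULL, 1, EZ); (NULL, 4, PD); (NULL, 6, CR); (NULL, 8, CR)

FULL OUTER JOIN keeps every row from both sides; unmatched rows get NULL for the other side's columns.
Matching on e.dept_id = d.dept_id AND e.batch = d.batch. A NULL in a compared column never satisfies the condition.
Matched pairs: 2; unmatched e rows kept: 5; unmatched d rows kept: 4.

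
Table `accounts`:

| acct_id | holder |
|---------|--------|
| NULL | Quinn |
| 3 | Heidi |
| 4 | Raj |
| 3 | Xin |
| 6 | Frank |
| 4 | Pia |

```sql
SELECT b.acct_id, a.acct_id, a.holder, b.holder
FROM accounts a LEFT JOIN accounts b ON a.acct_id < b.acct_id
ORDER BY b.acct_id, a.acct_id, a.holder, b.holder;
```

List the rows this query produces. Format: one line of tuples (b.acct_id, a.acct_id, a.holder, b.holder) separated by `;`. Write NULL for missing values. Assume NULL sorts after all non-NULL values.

LEFT JOIN keeps every row from `accounts a`; unmatched rows get NULL for `accounts b`'s columns.
Matching on a.acct_id < b.acct_id. A NULL in a compared column never satisfies the condition.
Matched pairs: 8; unmatched a rows kept: 2.

(4, 3, Heidi, Pia); (4, 3, Heidi, Raj); (4, 3, Xin, Pia); (4, 3, Xin, Raj); (6, 3, Heidi, Frank); (6, 3, Xin, Frank); (6, 4, Pia, Frank); (6, 4, Raj, Frank); (NULL, 6, Frank, NULL); (NULL, NULL, Quinn, NULL)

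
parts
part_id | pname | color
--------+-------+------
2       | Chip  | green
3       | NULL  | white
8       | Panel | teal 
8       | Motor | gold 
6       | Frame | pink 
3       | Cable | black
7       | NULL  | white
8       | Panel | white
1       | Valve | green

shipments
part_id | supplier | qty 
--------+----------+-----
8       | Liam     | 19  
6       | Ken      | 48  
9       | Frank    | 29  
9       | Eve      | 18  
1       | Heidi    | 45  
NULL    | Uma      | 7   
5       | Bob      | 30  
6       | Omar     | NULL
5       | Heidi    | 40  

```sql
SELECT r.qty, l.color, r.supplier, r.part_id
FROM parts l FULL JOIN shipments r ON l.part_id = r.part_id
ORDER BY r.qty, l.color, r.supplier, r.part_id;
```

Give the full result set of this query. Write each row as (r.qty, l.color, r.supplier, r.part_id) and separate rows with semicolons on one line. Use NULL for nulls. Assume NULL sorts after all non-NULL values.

(7, NULL, Uma, NULL); (18, NULL, Eve, 9); (19, gold, Liam, 8); (19, teal, Liam, 8); (19, white, Liam, 8); (29, NULL, Frank, 9); (30, NULL, Bob, 5); (40, NULL, Heidi, 5); (45, green, Heidi, 1); (48, pink, Ken, 6); (NULL, black, NULL, NULL); (NULL, green, NULL, NULL); (NULL, pink, Omar, 6); (NULL, white, NULL, NULL); (NULL, white, NULL, NULL)

FULL OUTER JOIN keeps every row from both sides; unmatched rows get NULL for the other side's columns.
Matching on l.part_id = r.part_id. A NULL in a compared column never satisfies the condition.
- l row (part_id=2): no match → kept, r columns NULL.
- l row (part_id=3): no match → kept, r columns NULL.
- l row (part_id=8): matches 1 r row(s) → 1 output row(s).
- l row (part_id=8): matches 1 r row(s) → 1 output row(s).
- l row (part_id=6): matches 2 r row(s) → 2 output row(s).
- l row (part_id=3): no match → kept, r columns NULL.
- l row (part_id=7): no match → kept, r columns NULL.
- l row (part_id=8): matches 1 r row(s) → 1 output row(s).
- l row (part_id=1): matches 1 r row(s) → 1 output row(s).
- 5 row(s) from r found no l partner → padded with NULL.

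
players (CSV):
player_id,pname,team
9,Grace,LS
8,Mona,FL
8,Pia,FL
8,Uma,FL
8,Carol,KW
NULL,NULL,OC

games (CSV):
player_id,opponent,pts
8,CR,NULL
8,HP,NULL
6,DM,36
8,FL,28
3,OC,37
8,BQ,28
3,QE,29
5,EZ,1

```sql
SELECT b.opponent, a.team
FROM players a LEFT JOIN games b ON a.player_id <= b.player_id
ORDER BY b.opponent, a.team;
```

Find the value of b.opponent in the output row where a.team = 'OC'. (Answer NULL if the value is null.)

NULL

LEFT JOIN keeps every row from `players`; unmatched rows get NULL for `games`'s columns.
Matching on a.player_id <= b.player_id. A NULL in a compared column never satisfies the condition.
- player_id=9: no b row matches, row kept with b columns NULL.
- player_id=8: 4 matching b row(s), so 4 row(s) emitted.
- player_id=8: 4 matching b row(s), so 4 row(s) emitted.
- player_id=8: 4 matching b row(s), so 4 row(s) emitted.
- player_id=8: 4 matching b row(s), so 4 row(s) emitted.
- player_id=NULL: no b row matches, row kept with b columns NULL.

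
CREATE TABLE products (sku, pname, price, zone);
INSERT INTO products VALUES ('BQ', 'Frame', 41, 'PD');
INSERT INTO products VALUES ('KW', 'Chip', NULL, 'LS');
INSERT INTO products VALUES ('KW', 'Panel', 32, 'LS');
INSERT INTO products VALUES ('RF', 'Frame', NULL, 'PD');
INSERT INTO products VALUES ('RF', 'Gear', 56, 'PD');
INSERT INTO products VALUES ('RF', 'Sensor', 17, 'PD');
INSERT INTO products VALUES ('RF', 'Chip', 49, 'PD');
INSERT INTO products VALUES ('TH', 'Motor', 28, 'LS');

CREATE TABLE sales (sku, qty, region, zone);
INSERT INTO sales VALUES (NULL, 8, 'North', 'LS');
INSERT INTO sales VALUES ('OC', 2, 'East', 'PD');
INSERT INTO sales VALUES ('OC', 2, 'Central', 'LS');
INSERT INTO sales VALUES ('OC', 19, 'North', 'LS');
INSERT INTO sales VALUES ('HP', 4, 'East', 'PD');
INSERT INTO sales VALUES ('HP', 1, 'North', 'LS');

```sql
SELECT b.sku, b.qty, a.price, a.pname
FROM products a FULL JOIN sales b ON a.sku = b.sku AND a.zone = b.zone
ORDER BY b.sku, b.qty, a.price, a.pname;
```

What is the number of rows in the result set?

FULL OUTER JOIN keeps every row from both sides; unmatched rows get NULL for the other side's columns.
Matching on a.sku = b.sku AND a.zone = b.zone. A NULL in a compared column never satisfies the condition.
Matched pairs: 0; unmatched a rows kept: 8; unmatched b rows kept: 6.
Total: 0 matched + 14 padded = 14 rows.

14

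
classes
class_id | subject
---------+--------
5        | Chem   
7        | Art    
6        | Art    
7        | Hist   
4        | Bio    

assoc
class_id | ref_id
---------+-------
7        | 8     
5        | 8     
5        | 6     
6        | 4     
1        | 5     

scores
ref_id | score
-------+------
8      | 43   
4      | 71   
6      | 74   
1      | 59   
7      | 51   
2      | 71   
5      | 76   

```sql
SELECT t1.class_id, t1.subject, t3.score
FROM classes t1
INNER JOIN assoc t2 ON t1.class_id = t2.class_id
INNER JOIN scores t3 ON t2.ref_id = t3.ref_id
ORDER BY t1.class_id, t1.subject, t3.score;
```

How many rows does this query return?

Evaluate left to right. First `classes t1 INNER JOIN assoc t2` on class_id: 5 row(s).
Then INNER JOIN `scores t3` on ref_id: keep only rows whose t2.ref_id appears in t3.
Result: 5 row(s).

5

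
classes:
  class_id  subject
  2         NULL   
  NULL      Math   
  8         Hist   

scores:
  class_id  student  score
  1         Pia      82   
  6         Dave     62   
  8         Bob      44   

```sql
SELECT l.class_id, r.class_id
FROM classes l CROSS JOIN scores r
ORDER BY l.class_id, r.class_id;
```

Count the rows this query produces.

9

CROSS JOIN pairs every row of `classes` with every row of `scores`: 3 × 3 = 9 rows.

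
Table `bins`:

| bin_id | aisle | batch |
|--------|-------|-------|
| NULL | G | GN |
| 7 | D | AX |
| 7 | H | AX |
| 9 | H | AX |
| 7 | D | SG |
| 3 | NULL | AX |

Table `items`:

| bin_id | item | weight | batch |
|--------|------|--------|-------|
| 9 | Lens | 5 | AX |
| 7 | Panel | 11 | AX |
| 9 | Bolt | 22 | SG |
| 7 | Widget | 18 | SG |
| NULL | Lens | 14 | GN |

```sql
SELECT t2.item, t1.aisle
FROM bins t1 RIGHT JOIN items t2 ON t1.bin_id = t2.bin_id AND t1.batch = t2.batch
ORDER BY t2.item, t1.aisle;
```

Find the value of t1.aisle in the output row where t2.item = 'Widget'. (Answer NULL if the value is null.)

D

RIGHT JOIN keeps every row from `items`; unmatched rows get NULL for `bins`'s columns.
Matching on t1.bin_id = t2.bin_id AND t1.batch = t2.batch. A NULL in a compared column never satisfies the condition.
- t1[0] bin_id=NULL, batch=GN → no match.
- t1[1] bin_id=7, batch=AX → 1 match(es) in t2 → 1 row(s).
- t1[2] bin_id=7, batch=AX → 1 match(es) in t2 → 1 row(s).
- t1[3] bin_id=9, batch=AX → 1 match(es) in t2 → 1 row(s).
- t1[4] bin_id=7, batch=SG → 1 match(es) in t2 → 1 row(s).
- t1[5] bin_id=3, batch=AX → no match.
- plus 2 unmatched t2 row(s), each kept with NULL t1 columns.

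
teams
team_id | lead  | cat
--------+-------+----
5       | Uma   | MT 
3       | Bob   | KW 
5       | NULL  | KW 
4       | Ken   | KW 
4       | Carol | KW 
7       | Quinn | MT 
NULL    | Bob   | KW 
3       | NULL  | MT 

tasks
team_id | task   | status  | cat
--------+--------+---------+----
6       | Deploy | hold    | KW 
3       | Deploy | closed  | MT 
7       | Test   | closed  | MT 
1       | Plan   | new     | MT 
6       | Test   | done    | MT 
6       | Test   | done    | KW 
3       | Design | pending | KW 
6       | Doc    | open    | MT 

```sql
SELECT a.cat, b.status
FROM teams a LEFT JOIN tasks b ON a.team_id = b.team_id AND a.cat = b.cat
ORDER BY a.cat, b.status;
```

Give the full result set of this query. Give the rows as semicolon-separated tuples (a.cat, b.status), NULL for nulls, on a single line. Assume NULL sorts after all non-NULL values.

LEFT JOIN keeps every row from `teams`; unmatched rows get NULL for `tasks`'s columns.
Matching on a.team_id = b.team_id AND a.cat = b.cat. A NULL in a compared column never satisfies the condition.
Matched pairs: 3; unmatched a rows kept: 5.

(KW, pending); (KW, NULL); (KW, NULL); (KW, NULL); (KW, NULL); (MT, closed); (MT, closed); (MT, NULL)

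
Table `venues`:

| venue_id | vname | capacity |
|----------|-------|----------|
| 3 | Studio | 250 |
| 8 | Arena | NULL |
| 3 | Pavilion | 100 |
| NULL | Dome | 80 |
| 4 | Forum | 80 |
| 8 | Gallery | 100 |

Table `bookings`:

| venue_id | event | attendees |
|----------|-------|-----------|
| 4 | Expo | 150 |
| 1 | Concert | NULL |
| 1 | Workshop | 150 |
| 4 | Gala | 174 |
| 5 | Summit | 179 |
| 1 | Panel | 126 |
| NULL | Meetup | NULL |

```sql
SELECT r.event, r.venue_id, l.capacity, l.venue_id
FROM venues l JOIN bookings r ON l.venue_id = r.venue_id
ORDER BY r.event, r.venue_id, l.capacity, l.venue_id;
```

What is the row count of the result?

2

INNER JOIN keeps only pairs where the ON condition holds.
Matching on l.venue_id = r.venue_id. A NULL in a compared column never satisfies the condition.
- l row (venue_id=3): no match → dropped.
- l row (venue_id=8): no match → dropped.
- l row (venue_id=3): no match → dropped.
- l row (venue_id=NULL): no match → dropped.
- l row (venue_id=4): matches 2 r row(s) → 2 output row(s).
- l row (venue_id=8): no match → dropped.
Total: 2 rows.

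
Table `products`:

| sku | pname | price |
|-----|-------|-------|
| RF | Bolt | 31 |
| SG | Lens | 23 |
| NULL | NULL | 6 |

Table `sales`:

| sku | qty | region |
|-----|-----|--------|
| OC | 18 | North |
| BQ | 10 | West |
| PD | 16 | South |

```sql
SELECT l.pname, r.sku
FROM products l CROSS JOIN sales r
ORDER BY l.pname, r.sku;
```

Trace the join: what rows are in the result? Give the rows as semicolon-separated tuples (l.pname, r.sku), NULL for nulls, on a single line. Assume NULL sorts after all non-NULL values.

CROSS JOIN pairs every row of `products` with every row of `sales`: 3 × 3 = 9 rows.

(Bolt, BQ); (Bolt, OC); (Bolt, PD); (Lens, BQ); (Lens, OC); (Lens, PD); (NULL, BQ); (NULL, OC); (NULL, PD)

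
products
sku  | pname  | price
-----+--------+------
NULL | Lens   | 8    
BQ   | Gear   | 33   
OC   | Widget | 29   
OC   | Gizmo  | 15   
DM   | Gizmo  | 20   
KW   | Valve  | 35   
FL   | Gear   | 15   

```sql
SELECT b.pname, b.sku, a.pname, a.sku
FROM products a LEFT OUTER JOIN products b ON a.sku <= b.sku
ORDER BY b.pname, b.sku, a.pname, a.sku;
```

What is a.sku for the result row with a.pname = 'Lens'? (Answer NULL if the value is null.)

LEFT JOIN keeps every row from `products a`; unmatched rows get NULL for `products b`'s columns.
Matching on a.sku <= b.sku. A NULL in a compared column never satisfies the condition.
Matched pairs: 22; unmatched a rows kept: 1.

NULL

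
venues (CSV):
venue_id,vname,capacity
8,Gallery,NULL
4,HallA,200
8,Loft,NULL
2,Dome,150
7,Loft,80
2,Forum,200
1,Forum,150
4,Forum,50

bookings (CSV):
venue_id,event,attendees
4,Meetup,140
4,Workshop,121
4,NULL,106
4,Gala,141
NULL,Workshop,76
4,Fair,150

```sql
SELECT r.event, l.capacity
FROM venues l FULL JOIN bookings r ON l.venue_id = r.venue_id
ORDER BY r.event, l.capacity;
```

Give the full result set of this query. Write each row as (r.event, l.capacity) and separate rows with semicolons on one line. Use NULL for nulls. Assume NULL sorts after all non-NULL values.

FULL OUTER JOIN keeps every row from both sides; unmatched rows get NULL for the other side's columns.
Matching on l.venue_id = r.venue_id. A NULL in a compared column never satisfies the condition.
Matched pairs: 10; unmatched l rows kept: 6; unmatched r rows kept: 1.

(Fair, 50); (Fair, 200); (Gala, 50); (Gala, 200); (Meetup, 50); (Meetup, 200); (Workshop, 50); (Workshop, 200); (Workshop, NULL); (NULL, 50); (NULL, 80); (NULL, 150); (NULL, 150); (NULL, 200); (NULL, 200); (NULL, NULL); (NULL, NULL)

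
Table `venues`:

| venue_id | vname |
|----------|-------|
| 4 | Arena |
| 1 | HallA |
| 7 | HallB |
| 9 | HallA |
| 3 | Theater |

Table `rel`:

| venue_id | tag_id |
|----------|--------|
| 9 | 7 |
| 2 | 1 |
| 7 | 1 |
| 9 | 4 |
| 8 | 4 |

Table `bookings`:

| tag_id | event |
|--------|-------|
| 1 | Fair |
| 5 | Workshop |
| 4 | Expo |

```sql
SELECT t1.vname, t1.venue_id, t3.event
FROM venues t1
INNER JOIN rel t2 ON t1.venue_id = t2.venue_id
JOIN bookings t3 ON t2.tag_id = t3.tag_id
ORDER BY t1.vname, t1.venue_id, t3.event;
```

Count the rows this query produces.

2

Joins associate left-to-right: venues INNER JOIN rel on venue_id gives 3 intermediate row(s).
Then INNER JOIN `bookings t3` on tag_id: keep only rows whose t2.tag_id appears in t3.
Result: 2 row(s).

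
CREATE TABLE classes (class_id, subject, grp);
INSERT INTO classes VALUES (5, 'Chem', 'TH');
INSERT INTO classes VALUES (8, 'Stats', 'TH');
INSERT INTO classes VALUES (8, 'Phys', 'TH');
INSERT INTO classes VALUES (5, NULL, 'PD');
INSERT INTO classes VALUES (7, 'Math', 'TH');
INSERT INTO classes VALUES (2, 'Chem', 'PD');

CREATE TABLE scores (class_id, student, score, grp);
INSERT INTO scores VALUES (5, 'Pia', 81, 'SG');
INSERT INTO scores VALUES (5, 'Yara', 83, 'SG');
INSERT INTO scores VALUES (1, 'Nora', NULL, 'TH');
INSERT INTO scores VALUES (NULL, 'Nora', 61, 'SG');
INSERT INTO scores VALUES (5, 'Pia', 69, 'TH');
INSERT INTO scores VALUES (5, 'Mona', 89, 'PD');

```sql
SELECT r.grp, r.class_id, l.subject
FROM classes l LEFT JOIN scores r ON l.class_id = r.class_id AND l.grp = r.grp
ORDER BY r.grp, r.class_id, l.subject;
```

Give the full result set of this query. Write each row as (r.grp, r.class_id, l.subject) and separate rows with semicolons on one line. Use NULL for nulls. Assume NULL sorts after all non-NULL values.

(PD, 5, NULL); (TH, 5, Chem); (NULL, NULL, Chem); (NULL, NULL, Math); (NULL, NULL, Phys); (NULL, NULL, Stats)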